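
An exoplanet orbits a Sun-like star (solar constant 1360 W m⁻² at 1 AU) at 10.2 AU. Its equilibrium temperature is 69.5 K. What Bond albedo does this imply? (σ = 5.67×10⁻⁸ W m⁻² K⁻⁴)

A ≈ 0.60

Flux at 10.2 AU: S = 1360/10.2² = 13.1 W m⁻².
From T_eq⁴ = S(1−A)/(4σ): 1−A = 4σT_eq⁴/S.
1−A = 4 × 5.67×10⁻⁸ × (69.5)⁴ / 13.1 = 0.405.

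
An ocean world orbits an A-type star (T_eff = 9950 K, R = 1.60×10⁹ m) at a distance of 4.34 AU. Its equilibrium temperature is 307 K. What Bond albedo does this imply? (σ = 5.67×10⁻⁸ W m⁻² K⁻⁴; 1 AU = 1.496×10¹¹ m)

A ≈ 0.40

d = 4.34 AU = 6.49×10¹¹ m.
L = 4πR_⋆²σT_⋆⁴ = 4π(1.60×10⁹)² × 5.67×10⁻⁸ × (9950)⁴ = 1.79×10²⁸ W.
S = L/(4πd²) = 3370 W m⁻².
From T_eq⁴ = S(1−A)/(4σ): 1−A = 4σT_eq⁴/S.
1−A = 4 × 5.67×10⁻⁸ × (307)⁴ / 3370 = 0.597.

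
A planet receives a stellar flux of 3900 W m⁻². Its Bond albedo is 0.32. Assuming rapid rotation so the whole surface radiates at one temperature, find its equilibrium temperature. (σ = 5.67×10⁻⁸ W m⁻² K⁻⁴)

Energy balance: absorbed = emitted ⇒ πR²·S(1−A) = 4πR²·σT_eq⁴, so T_eq⁴ = S(1−A)/(4σ).
T_eq = [3900 × 0.68 / (4 × 5.67×10⁻⁸)]^(1/4) = (1.17×10¹⁰)^(1/4) = 329 K.

T_eq ≈ 329 K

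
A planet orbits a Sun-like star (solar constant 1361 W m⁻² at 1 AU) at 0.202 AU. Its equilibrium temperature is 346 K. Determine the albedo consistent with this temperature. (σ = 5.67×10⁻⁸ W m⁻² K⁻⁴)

A ≈ 0.90

Flux at 0.202 AU: S = 1361/0.202² = 3.34×10⁴ W m⁻².
From T_eq⁴ = S(1−A)/(4σ): 1−A = 4σT_eq⁴/S.
1−A = 4 × 5.67×10⁻⁸ × (346)⁴ / 3.34×10⁴ = 0.097.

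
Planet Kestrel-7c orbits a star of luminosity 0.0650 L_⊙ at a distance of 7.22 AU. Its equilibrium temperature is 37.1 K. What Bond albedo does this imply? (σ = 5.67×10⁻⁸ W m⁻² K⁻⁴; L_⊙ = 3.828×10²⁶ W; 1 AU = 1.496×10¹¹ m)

d = 7.22 AU = 1.08×10¹² m.
L = 0.0650 × 3.828×10²⁶ = 2.49×10²⁵ W.
Flux: S = L/(4πd²) = 2.49×10²⁵/(4π×(1.08×10¹²)²) = 1.70 W m⁻².
From T_eq⁴ = S(1−A)/(4σ): 1−A = 4σT_eq⁴/S.
1−A = 4 × 5.67×10⁻⁸ × (37.1)⁴ / 1.70 = 0.253.

A ≈ 0.75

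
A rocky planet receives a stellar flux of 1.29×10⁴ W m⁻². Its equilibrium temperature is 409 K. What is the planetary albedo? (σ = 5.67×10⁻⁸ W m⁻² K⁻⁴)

A ≈ 0.51

From T_eq⁴ = S(1−A)/(4σ): 1−A = 4σT_eq⁴/S.
1−A = 4 × 5.67×10⁻⁸ × (409)⁴ / 1.29×10⁴ = 0.492.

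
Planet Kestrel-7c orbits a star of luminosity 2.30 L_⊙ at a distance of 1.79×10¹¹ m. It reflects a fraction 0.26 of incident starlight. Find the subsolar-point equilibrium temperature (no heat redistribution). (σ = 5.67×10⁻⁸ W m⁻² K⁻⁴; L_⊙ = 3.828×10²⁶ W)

T_ss ≈ 411 K

L = 2.30 × 3.828×10²⁶ = 8.80×10²⁶ W.
Flux: S = L/(4πd²) = 8.80×10²⁶/(4π×(1.79×10¹¹)²) = 2190 W m⁻².
At the subsolar point the surface absorbs S(1−A) and emits σT⁴ per unit area — no factor of 4, since only the local patch is in balance.
T = [2190 × 0.74 / 5.67×10⁻⁸]^(1/4) = (2.85×10¹⁰)^(1/4) = 411 K.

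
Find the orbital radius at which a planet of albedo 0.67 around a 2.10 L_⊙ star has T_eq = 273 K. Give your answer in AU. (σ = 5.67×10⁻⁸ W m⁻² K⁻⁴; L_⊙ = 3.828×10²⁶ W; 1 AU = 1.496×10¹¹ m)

d ≈ 0.865 AU

L = 2.10 × 3.828×10²⁶ = 8.04×10²⁶ W.
From T_eq⁴ = L(1−A)/(16πσd²): d = √[L(1−A)/(16πσT_eq⁴)].
d = √[8.04×10²⁶ × 0.33 / (16π × 5.67×10⁻⁸ × (273)⁴)] = 1.29×10¹¹ m = 0.865 AU.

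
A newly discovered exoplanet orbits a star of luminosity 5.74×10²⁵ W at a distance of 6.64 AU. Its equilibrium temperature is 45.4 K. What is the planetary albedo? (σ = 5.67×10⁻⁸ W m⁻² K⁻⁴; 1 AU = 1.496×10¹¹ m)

d = 6.64 AU = 9.93×10¹¹ m.
Flux: S = L/(4πd²) = 5.74×10²⁵/(4π×(9.93×10¹¹)²) = 4.63 W m⁻².
From T_eq⁴ = S(1−A)/(4σ): 1−A = 4σT_eq⁴/S.
1−A = 4 × 5.67×10⁻⁸ × (45.4)⁴ / 4.63 = 0.208.

A ≈ 0.79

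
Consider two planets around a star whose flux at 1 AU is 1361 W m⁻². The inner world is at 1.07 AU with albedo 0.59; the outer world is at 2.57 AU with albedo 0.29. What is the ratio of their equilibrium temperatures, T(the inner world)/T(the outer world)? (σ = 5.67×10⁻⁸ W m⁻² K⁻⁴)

T₁/T₂ ≈ 1.351

T_eq = [S₀(1−A)/(4σd²)]^(1/4), so T ∝ (1−A)^(1/4) / √d.
T₁ = [1361×0.41/(4×5.67×10⁻⁸×1.07²)]^(1/4) = 215.31 K.
T₂ = [1361×0.71/(4×5.67×10⁻⁸×2.57²)]^(1/4) = 159.37 K.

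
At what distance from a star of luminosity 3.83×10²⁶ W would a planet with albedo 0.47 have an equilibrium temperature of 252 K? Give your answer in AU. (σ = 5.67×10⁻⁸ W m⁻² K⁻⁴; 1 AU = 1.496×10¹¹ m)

From T_eq⁴ = L(1−A)/(16πσd²): d = √[L(1−A)/(16πσT_eq⁴)].
d = √[3.83×10²⁶ × 0.53 / (16π × 5.67×10⁻⁸ × (252)⁴)] = 1.33×10¹¹ m = 0.888 AU.

d ≈ 0.888 AU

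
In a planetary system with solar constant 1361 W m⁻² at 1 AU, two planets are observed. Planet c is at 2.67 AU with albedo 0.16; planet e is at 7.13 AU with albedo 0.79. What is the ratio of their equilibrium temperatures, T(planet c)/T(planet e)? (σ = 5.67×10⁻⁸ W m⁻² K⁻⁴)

T₁/T₂ ≈ 2.311

T_eq = [S₀(1−A)/(4σd²)]^(1/4), so T ∝ (1−A)^(1/4) / √d.
T₁ = [1361×0.84/(4×5.67×10⁻⁸×2.67²)]^(1/4) = 163.07 K.
T₂ = [1361×0.21/(4×5.67×10⁻⁸×7.13²)]^(1/4) = 70.56 K.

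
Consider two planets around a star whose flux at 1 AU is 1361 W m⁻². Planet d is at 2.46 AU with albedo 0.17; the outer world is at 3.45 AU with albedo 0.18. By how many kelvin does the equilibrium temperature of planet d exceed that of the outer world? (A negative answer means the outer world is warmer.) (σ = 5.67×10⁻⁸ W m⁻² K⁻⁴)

T_eq = [S₀(1−A)/(4σd²)]^(1/4), so T ∝ (1−A)^(1/4) / √d.
T₁ = [1361×0.83/(4×5.67×10⁻⁸×2.46²)]^(1/4) = 169.38 K.
T₂ = [1361×0.82/(4×5.67×10⁻⁸×3.45²)]^(1/4) = 142.59 K.

ΔT ≈ 26.8 K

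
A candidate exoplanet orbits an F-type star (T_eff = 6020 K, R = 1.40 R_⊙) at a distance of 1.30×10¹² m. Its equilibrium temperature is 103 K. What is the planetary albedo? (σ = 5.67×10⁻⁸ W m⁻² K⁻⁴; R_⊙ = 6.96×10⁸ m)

R_⋆ = 1.40 × 6.96×10⁸ = 9.74×10⁸ m.
L = 4πR_⋆²σT_⋆⁴ = 4π(9.74×10⁸)² × 5.67×10⁻⁸ × (6020)⁴ = 8.88×10²⁶ W.
S = L/(4πd²) = 41.8 W m⁻².
From T_eq⁴ = S(1−A)/(4σ): 1−A = 4σT_eq⁴/S.
1−A = 4 × 5.67×10⁻⁸ × (103)⁴ / 41.8 = 0.610.

A ≈ 0.39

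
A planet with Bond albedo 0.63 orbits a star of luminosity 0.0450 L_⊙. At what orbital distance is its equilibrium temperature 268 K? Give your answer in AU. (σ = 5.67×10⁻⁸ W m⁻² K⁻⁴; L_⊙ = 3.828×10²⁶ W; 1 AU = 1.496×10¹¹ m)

d ≈ 0.139 AU

L = 0.0450 × 3.828×10²⁶ = 1.72×10²⁵ W.
From T_eq⁴ = L(1−A)/(16πσd²): d = √[L(1−A)/(16πσT_eq⁴)].
d = √[1.72×10²⁵ × 0.37 / (16π × 5.67×10⁻⁸ × (268)⁴)] = 2.08×10¹⁰ m = 0.139 AU.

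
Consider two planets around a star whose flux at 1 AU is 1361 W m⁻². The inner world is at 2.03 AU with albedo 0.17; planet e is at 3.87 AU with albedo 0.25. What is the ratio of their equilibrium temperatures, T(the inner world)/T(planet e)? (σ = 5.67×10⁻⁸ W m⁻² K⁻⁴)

T_eq = [S₀(1−A)/(4σd²)]^(1/4), so T ∝ (1−A)^(1/4) / √d.
T₁ = [1361×0.83/(4×5.67×10⁻⁸×2.03²)]^(1/4) = 186.46 K.
T₂ = [1361×0.75/(4×5.67×10⁻⁸×3.87²)]^(1/4) = 131.66 K.

T₁/T₂ ≈ 1.416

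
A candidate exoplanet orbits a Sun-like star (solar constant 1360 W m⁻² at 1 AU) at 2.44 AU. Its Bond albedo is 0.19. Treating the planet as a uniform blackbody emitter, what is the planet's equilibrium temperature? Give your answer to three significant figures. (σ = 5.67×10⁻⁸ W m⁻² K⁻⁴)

Flux at 2.44 AU: S = 1360/2.44² = 228 W m⁻².
Energy balance: absorbed = emitted ⇒ πR²·S(1−A) = 4πR²·σT_eq⁴, so T_eq⁴ = S(1−A)/(4σ).
T_eq = [228 × 0.81 / (4 × 5.67×10⁻⁸)]^(1/4) = (8.16×10⁸)^(1/4) = 169 K.

T_eq ≈ 169 K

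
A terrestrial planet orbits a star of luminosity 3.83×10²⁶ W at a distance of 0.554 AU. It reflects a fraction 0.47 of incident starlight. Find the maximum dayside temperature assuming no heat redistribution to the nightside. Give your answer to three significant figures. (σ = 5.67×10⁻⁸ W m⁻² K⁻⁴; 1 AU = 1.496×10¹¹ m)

d = 0.554 AU = 8.29×10¹⁰ m.
Flux: S = L/(4πd²) = 3.83×10²⁶/(4π×(8.29×10¹⁰)²) = 4440 W m⁻².
With no redistribution each surface element balances locally: S(1−A) = σT⁴.
T = [4440 × 0.53 / 5.67×10⁻⁸]^(1/4) = (4.15×10¹⁰)^(1/4) = 451 K.

T_ss ≈ 451 K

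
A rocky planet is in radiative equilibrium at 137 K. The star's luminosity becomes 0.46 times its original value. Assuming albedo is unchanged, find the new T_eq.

T_eq ≈ 113 K

T_eq ∝ L^(1/4) · d^(−1/2).
T′ = 137 × 0.46^(1/4) = 113 K.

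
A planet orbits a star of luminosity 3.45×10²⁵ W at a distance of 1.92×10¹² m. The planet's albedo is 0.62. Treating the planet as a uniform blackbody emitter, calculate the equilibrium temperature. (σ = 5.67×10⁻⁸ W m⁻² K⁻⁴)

Flux: S = L/(4πd²) = 3.45×10²⁵/(4π×(1.92×10¹²)²) = 0.745 W m⁻².
Energy balance: absorbed = emitted ⇒ πR²·S(1−A) = 4πR²·σT_eq⁴, so T_eq⁴ = S(1−A)/(4σ).
T_eq = [0.745 × 0.38 / (4 × 5.67×10⁻⁸)]^(1/4) = (1.25×10⁶)^(1/4) = 33.4 K.

T_eq ≈ 33.4 K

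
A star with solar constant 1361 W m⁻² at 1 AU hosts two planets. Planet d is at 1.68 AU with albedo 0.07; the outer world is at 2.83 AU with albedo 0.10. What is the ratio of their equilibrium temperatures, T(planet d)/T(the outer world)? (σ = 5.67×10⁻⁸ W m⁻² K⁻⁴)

T₁/T₂ ≈ 1.309

T_eq = [S₀(1−A)/(4σd²)]^(1/4), so T ∝ (1−A)^(1/4) / √d.
T₁ = [1361×0.93/(4×5.67×10⁻⁸×1.68²)]^(1/4) = 210.87 K.
T₂ = [1361×0.90/(4×5.67×10⁻⁸×2.83²)]^(1/4) = 161.15 K.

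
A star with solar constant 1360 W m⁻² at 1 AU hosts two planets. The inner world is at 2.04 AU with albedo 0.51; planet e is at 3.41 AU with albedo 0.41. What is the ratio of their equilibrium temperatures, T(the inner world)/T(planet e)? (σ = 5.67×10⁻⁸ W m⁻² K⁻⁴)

T_eq = [S₀(1−A)/(4σd²)]^(1/4), so T ∝ (1−A)^(1/4) / √d.
T₁ = [1360×0.49/(4×5.67×10⁻⁸×2.04²)]^(1/4) = 163.01 K.
T₂ = [1360×0.59/(4×5.67×10⁻⁸×3.41²)]^(1/4) = 132.07 K.

T₁/T₂ ≈ 1.234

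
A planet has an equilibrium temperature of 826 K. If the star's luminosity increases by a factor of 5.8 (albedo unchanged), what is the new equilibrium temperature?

T_eq ∝ L^(1/4) · d^(−1/2).
T′ = 826 × 5.8^(1/4) = 1280 K.

T_eq ≈ 1280 K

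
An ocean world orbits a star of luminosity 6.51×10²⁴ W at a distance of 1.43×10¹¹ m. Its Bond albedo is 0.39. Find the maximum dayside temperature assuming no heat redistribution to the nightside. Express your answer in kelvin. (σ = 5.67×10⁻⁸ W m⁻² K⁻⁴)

T_ss ≈ 128 K

Flux: S = L/(4πd²) = 6.51×10²⁴/(4π×(1.43×10¹¹)²) = 25.3 W m⁻².
With no redistribution each surface element balances locally: S(1−A) = σT⁴.
T = [25.3 × 0.61 / 5.67×10⁻⁸]^(1/4) = (2.73×10⁸)^(1/4) = 128 K.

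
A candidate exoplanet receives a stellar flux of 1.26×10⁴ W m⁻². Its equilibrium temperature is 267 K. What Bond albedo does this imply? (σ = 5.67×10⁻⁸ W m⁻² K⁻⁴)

From T_eq⁴ = S(1−A)/(4σ): 1−A = 4σT_eq⁴/S.
1−A = 4 × 5.67×10⁻⁸ × (267)⁴ / 1.26×10⁴ = 0.091.

A ≈ 0.91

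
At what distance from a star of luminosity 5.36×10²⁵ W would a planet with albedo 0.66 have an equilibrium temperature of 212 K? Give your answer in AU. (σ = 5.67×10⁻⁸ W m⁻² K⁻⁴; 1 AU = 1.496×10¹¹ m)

d ≈ 0.376 AU

From T_eq⁴ = L(1−A)/(16πσd²): d = √[L(1−A)/(16πσT_eq⁴)].
d = √[5.36×10²⁵ × 0.34 / (16π × 5.67×10⁻⁸ × (212)⁴)] = 5.63×10¹⁰ m = 0.376 AU.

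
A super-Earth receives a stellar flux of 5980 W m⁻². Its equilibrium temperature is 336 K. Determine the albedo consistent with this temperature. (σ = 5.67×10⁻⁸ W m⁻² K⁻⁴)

A ≈ 0.52

From T_eq⁴ = S(1−A)/(4σ): 1−A = 4σT_eq⁴/S.
1−A = 4 × 5.67×10⁻⁸ × (336)⁴ / 5980 = 0.483.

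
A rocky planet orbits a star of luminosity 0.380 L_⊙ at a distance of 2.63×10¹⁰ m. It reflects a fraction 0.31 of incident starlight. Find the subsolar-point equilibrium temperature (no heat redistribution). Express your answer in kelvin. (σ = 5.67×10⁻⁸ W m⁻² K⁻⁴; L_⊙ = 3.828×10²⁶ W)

L = 0.380 × 3.828×10²⁶ = 1.45×10²⁶ W.
Flux: S = L/(4πd²) = 1.45×10²⁶/(4π×(2.63×10¹⁰)²) = 1.67×10⁴ W m⁻².
At the subsolar point the surface absorbs S(1−A) and emits σT⁴ per unit area — no factor of 4, since only the local patch is in balance.
T = [1.67×10⁴ × 0.69 / 5.67×10⁻⁸]^(1/4) = (2.04×10¹¹)^(1/4) = 672 K.

T_ss ≈ 672 K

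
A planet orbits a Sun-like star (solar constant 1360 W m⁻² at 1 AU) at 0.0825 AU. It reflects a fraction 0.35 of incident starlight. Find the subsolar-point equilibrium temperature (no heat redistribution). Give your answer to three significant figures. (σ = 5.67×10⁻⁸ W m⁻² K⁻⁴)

T_ss ≈ 1230 K

Flux at 0.0825 AU: S = 1360/0.0825² = 2.00×10⁵ W m⁻².
At the subsolar point the surface absorbs S(1−A) and emits σT⁴ per unit area — no factor of 4, since only the local patch is in balance.
T = [2.00×10⁵ × 0.65 / 5.67×10⁻⁸]^(1/4) = (2.29×10¹²)^(1/4) = 1230 K.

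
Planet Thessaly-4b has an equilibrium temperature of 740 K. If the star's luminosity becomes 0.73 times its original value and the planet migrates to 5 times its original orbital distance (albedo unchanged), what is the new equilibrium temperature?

T_eq ≈ 306 K

T_eq ∝ L^(1/4) · d^(−1/2).
T′ = 740 × 0.73^(1/4) / 5^(1/2) = 306 K.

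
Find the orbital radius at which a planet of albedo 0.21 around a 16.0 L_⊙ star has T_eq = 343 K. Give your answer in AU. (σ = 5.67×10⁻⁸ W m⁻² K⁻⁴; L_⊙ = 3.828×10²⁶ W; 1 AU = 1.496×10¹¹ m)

d ≈ 2.34 AU

L = 16.0 × 3.828×10²⁶ = 6.12×10²⁷ W.
From T_eq⁴ = L(1−A)/(16πσd²): d = √[L(1−A)/(16πσT_eq⁴)].
d = √[6.12×10²⁷ × 0.79 / (16π × 5.67×10⁻⁸ × (343)⁴)] = 3.50×10¹¹ m = 2.34 AU.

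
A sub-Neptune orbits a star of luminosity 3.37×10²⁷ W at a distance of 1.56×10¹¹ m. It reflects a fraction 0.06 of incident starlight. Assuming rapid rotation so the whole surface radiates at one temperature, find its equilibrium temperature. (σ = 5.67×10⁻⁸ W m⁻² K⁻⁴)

Flux: S = L/(4πd²) = 3.37×10²⁷/(4π×(1.56×10¹¹)²) = 1.10×10⁴ W m⁻².
Energy balance: absorbed = emitted ⇒ πR²·S(1−A) = 4πR²·σT_eq⁴, so T_eq⁴ = S(1−A)/(4σ).
T_eq = [1.10×10⁴ × 0.94 / (4 × 5.67×10⁻⁸)]^(1/4) = (4.57×10¹⁰)^(1/4) = 462 K.

T_eq ≈ 462 K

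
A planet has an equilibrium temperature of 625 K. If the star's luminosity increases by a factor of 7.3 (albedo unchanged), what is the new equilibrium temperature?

T_eq ≈ 1030 K

T_eq ∝ L^(1/4) · d^(−1/2).
T′ = 625 × 7.3^(1/4) = 1030 K.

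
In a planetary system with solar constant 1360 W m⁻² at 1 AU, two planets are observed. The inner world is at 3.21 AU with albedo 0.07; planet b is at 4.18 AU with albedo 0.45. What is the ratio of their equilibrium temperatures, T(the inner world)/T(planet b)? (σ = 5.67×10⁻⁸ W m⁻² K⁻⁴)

T_eq = [S₀(1−A)/(4σd²)]^(1/4), so T ∝ (1−A)^(1/4) / √d.
T₁ = [1360×0.93/(4×5.67×10⁻⁸×3.21²)]^(1/4) = 152.53 K.
T₂ = [1360×0.55/(4×5.67×10⁻⁸×4.18²)]^(1/4) = 117.21 K.

T₁/T₂ ≈ 1.301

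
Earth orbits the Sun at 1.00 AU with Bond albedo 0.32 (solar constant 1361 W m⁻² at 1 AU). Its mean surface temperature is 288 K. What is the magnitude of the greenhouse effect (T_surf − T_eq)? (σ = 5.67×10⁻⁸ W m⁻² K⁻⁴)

ΔT ≈ 35.3 K

S = 1361/1.00² = 1361 W m⁻².
T_eq = [S(1−A)/(4σ)]^(1/4) = [1361×0.68/(4×5.67×10⁻⁸)]^(1/4) = 252.7 K.
ΔT = T_surf − T_eq = 288 − 252.7.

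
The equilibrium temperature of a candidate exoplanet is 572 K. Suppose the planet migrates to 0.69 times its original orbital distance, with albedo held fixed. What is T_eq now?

T_eq ≈ 689 K

T_eq ∝ L^(1/4) · d^(−1/2).
T′ = 572 / 0.69^(1/2) = 689 K.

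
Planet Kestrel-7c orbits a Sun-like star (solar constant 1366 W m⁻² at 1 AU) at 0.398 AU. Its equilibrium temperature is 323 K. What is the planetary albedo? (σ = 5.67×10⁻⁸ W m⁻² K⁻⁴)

A ≈ 0.71

Flux at 0.398 AU: S = 1366/0.398² = 8620 W m⁻².
From T_eq⁴ = S(1−A)/(4σ): 1−A = 4σT_eq⁴/S.
1−A = 4 × 5.67×10⁻⁸ × (323)⁴ / 8620 = 0.286.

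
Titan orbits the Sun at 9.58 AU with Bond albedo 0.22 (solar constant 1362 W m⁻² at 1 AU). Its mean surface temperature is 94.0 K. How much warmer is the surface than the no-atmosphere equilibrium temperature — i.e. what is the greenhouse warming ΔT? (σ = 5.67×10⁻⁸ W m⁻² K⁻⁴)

S = 1362/9.58² = 14.84 W m⁻².
T_eq = [S(1−A)/(4σ)]^(1/4) = [14.84×0.78/(4×5.67×10⁻⁸)]^(1/4) = 84.5 K.
ΔT = T_surf − T_eq = 94 − 84.5.

ΔT ≈ 9.5 K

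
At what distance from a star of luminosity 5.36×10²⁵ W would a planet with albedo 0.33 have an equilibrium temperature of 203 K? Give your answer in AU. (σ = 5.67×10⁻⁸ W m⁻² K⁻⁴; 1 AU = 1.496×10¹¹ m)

d ≈ 0.576 AU

From T_eq⁴ = L(1−A)/(16πσd²): d = √[L(1−A)/(16πσT_eq⁴)].
d = √[5.36×10²⁵ × 0.67 / (16π × 5.67×10⁻⁸ × (203)⁴)] = 8.61×10¹⁰ m = 0.576 AU.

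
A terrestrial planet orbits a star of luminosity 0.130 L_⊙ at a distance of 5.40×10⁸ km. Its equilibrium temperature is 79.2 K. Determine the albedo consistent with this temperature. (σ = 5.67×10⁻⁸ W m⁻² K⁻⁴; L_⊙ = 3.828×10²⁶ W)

A ≈ 0.34

d = 5.40×10⁸ km = 5.40×10¹¹ m.
L = 0.130 × 3.828×10²⁶ = 4.98×10²⁵ W.
Flux: S = L/(4πd²) = 4.98×10²⁵/(4π×(5.40×10¹¹)²) = 13.6 W m⁻².
From T_eq⁴ = S(1−A)/(4σ): 1−A = 4σT_eq⁴/S.
1−A = 4 × 5.67×10⁻⁸ × (79.2)⁴ / 13.6 = 0.657.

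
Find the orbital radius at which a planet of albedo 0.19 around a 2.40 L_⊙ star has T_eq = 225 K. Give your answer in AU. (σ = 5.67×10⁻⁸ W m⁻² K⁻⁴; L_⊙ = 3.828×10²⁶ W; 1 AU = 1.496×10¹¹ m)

L = 2.40 × 3.828×10²⁶ = 9.19×10²⁶ W.
From T_eq⁴ = L(1−A)/(16πσd²): d = √[L(1−A)/(16πσT_eq⁴)].
d = √[9.19×10²⁶ × 0.81 / (16π × 5.67×10⁻⁸ × (225)⁴)] = 3.19×10¹¹ m = 2.13 AU.

d ≈ 2.13 AU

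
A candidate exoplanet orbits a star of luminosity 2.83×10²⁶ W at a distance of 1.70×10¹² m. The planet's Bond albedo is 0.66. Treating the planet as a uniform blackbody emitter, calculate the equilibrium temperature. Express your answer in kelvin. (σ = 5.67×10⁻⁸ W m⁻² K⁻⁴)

T_eq ≈ 58.5 K

Flux: S = L/(4πd²) = 2.83×10²⁶/(4π×(1.70×10¹²)²) = 7.79 W m⁻².
Energy balance: absorbed = emitted ⇒ πR²·S(1−A) = 4πR²·σT_eq⁴, so T_eq⁴ = S(1−A)/(4σ).
T_eq = [7.79 × 0.34 / (4 × 5.67×10⁻⁸)]^(1/4) = (1.17×10⁷)^(1/4) = 58.5 K.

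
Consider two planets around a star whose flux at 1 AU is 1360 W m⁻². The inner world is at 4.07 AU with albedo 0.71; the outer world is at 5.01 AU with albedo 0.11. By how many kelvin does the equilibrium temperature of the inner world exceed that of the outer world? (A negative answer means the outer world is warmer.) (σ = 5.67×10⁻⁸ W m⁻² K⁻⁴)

ΔT ≈ -19.5 K

T_eq = [S₀(1−A)/(4σd²)]^(1/4), so T ∝ (1−A)^(1/4) / √d.
T₁ = [1360×0.29/(4×5.67×10⁻⁸×4.07²)]^(1/4) = 101.22 K.
T₂ = [1360×0.89/(4×5.67×10⁻⁸×5.01²)]^(1/4) = 120.75 K.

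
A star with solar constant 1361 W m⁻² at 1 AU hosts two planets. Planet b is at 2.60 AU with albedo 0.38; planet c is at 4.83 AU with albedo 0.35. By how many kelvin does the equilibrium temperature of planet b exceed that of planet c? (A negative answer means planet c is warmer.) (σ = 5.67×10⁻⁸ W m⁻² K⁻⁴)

T_eq = [S₀(1−A)/(4σd²)]^(1/4), so T ∝ (1−A)^(1/4) / √d.
T₁ = [1361×0.62/(4×5.67×10⁻⁸×2.60²)]^(1/4) = 153.17 K.
T₂ = [1361×0.65/(4×5.67×10⁻⁸×4.83²)]^(1/4) = 113.71 K.

ΔT ≈ 39.5 K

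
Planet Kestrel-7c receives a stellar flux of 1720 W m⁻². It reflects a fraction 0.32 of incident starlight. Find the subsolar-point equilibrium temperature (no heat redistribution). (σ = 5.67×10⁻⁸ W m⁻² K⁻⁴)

T_ss ≈ 379 K

At the subsolar point the surface absorbs S(1−A) and emits σT⁴ per unit area — no factor of 4, since only the local patch is in balance.
T = [1720 × 0.68 / 5.67×10⁻⁸]^(1/4) = (2.06×10¹⁰)^(1/4) = 379 K.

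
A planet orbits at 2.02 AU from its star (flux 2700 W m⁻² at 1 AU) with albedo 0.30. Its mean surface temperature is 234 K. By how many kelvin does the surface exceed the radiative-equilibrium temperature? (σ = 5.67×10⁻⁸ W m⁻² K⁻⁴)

ΔT ≈ 21.4 K

S = 2700/2.02² = 661.7 W m⁻².
T_eq = [S(1−A)/(4σ)]^(1/4) = [661.7×0.70/(4×5.67×10⁻⁸)]^(1/4) = 212.6 K.
ΔT = T_surf − T_eq = 234 − 212.6.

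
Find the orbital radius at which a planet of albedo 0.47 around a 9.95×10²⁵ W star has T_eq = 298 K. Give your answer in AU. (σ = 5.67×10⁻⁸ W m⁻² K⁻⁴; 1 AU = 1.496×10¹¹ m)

From T_eq⁴ = L(1−A)/(16πσd²): d = √[L(1−A)/(16πσT_eq⁴)].
d = √[9.95×10²⁵ × 0.53 / (16π × 5.67×10⁻⁸ × (298)⁴)] = 4.84×10¹⁰ m = 0.324 AU.

d ≈ 0.324 AU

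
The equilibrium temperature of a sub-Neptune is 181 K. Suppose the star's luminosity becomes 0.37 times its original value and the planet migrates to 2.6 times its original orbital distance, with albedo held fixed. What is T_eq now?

T_eq ∝ L^(1/4) · d^(−1/2).
T′ = 181 × 0.37^(1/4) / 2.6^(1/2) = 87.5 K.

T_eq ≈ 87.5 K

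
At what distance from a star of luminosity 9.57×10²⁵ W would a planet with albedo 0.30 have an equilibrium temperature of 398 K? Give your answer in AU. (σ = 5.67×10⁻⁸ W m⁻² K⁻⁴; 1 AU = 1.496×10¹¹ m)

d ≈ 0.205 AU

From T_eq⁴ = L(1−A)/(16πσd²): d = √[L(1−A)/(16πσT_eq⁴)].
d = √[9.57×10²⁵ × 0.70 / (16π × 5.67×10⁻⁸ × (398)⁴)] = 3.06×10¹⁰ m = 0.205 AU.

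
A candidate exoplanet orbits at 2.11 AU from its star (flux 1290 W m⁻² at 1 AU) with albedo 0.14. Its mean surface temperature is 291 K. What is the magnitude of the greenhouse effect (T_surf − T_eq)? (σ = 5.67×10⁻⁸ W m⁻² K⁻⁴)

ΔT ≈ 108.9 K

S = 1290/2.11² = 289.8 W m⁻².
T_eq = [S(1−A)/(4σ)]^(1/4) = [289.8×0.86/(4×5.67×10⁻⁸)]^(1/4) = 182.1 K.
ΔT = T_surf − T_eq = 291 − 182.1.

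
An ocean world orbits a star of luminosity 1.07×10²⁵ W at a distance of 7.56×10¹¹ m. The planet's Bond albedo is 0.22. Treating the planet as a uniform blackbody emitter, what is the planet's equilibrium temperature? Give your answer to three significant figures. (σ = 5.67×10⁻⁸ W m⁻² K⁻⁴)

T_eq ≈ 47.6 K

Flux: S = L/(4πd²) = 1.07×10²⁵/(4π×(7.56×10¹¹)²) = 1.49 W m⁻².
Energy balance: absorbed = emitted ⇒ πR²·S(1−A) = 4πR²·σT_eq⁴, so T_eq⁴ = S(1−A)/(4σ).
T_eq = [1.49 × 0.78 / (4 × 5.67×10⁻⁸)]^(1/4) = (5.12×10⁶)^(1/4) = 47.6 K.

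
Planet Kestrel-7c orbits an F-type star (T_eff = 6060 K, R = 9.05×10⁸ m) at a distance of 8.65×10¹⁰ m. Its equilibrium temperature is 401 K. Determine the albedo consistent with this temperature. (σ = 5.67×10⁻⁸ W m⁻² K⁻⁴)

A ≈ 0.30

L = 4πR_⋆²σT_⋆⁴ = 4π(9.05×10⁸)² × 5.67×10⁻⁸ × (6060)⁴ = 7.87×10²⁶ W.
S = L/(4πd²) = 8370 W m⁻².
From T_eq⁴ = S(1−A)/(4σ): 1−A = 4σT_eq⁴/S.
1−A = 4 × 5.67×10⁻⁸ × (401)⁴ / 8370 = 0.701.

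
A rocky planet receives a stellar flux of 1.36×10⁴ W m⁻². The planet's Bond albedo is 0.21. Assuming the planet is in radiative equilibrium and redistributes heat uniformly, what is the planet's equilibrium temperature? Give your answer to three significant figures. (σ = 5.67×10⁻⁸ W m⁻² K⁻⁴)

T_eq ≈ 467 K

Energy balance: absorbed = emitted ⇒ πR²·S(1−A) = 4πR²·σT_eq⁴, so T_eq⁴ = S(1−A)/(4σ).
T_eq = [1.36×10⁴ × 0.79 / (4 × 5.67×10⁻⁸)]^(1/4) = (4.74×10¹⁰)^(1/4) = 467 K.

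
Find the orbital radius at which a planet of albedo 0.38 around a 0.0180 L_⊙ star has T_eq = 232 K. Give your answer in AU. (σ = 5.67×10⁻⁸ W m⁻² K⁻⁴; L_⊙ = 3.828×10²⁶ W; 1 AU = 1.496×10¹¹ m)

d ≈ 0.152 AU

L = 0.0180 × 3.828×10²⁶ = 6.89×10²⁴ W.
From T_eq⁴ = L(1−A)/(16πσd²): d = √[L(1−A)/(16πσT_eq⁴)].
d = √[6.89×10²⁴ × 0.62 / (16π × 5.67×10⁻⁸ × (232)⁴)] = 2.27×10¹⁰ m = 0.152 AU.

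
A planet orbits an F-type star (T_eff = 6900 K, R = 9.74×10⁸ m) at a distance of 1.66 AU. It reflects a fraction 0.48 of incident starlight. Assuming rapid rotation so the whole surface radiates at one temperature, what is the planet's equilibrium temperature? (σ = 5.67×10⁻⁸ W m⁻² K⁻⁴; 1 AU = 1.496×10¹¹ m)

T_eq ≈ 259 K

d = 1.66 AU = 2.48×10¹¹ m.
L = 4πR_⋆²σT_⋆⁴ = 4π(9.74×10⁸)² × 5.67×10⁻⁸ × (6900)⁴ = 1.53×10²⁷ W.
S = L/(4πd²) = 1980 W m⁻².
Energy balance: absorbed = emitted ⇒ πR²·S(1−A) = 4πR²·σT_eq⁴, so T_eq⁴ = S(1−A)/(4σ).
T_eq = [1980 × 0.52 / (4 × 5.67×10⁻⁸)]^(1/4) = (4.53×10⁹)^(1/4) = 259 K.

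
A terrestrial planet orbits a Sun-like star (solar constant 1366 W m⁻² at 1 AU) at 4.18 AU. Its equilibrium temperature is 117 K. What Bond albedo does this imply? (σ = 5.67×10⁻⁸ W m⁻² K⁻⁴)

A ≈ 0.46

Flux at 4.18 AU: S = 1366/4.18² = 78.2 W m⁻².
From T_eq⁴ = S(1−A)/(4σ): 1−A = 4σT_eq⁴/S.
1−A = 4 × 5.67×10⁻⁸ × (117)⁴ / 78.2 = 0.544.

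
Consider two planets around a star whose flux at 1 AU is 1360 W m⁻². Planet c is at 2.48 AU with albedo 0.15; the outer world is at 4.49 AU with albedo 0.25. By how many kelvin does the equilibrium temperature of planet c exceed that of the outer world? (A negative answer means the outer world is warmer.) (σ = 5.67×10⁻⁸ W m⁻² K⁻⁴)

ΔT ≈ 47.5 K

T_eq = [S₀(1−A)/(4σd²)]^(1/4), so T ∝ (1−A)^(1/4) / √d.
T₁ = [1360×0.85/(4×5.67×10⁻⁸×2.48²)]^(1/4) = 169.67 K.
T₂ = [1360×0.75/(4×5.67×10⁻⁸×4.49²)]^(1/4) = 122.21 K.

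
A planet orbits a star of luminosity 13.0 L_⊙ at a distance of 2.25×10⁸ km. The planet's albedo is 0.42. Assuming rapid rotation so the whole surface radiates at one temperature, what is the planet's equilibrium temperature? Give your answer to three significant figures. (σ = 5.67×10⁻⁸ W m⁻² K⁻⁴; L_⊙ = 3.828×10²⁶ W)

d = 2.25×10⁸ km = 2.25×10¹¹ m.
L = 13.0 × 3.828×10²⁶ = 4.98×10²⁷ W.
Flux: S = L/(4πd²) = 4.98×10²⁷/(4π×(2.25×10¹¹)²) = 7820 W m⁻².
Energy balance: absorbed = emitted ⇒ πR²·S(1−A) = 4πR²·σT_eq⁴, so T_eq⁴ = S(1−A)/(4σ).
T_eq = [7820 × 0.58 / (4 × 5.67×10⁻⁸)]^(1/4) = (2.00×10¹⁰)^(1/4) = 376 K.

T_eq ≈ 376 K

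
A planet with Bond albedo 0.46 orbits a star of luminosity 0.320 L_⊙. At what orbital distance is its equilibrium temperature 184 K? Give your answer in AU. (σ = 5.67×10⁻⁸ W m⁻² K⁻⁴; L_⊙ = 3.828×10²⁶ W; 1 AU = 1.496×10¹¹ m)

d ≈ 0.951 AU

L = 0.320 × 3.828×10²⁶ = 1.22×10²⁶ W.
From T_eq⁴ = L(1−A)/(16πσd²): d = √[L(1−A)/(16πσT_eq⁴)].
d = √[1.22×10²⁶ × 0.54 / (16π × 5.67×10⁻⁸ × (184)⁴)] = 1.42×10¹¹ m = 0.951 AU.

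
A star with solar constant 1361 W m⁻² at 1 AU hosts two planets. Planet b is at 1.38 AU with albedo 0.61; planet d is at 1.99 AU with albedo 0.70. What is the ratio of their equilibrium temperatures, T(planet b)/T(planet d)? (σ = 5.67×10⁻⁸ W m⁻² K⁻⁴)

T₁/T₂ ≈ 1.282

T_eq = [S₀(1−A)/(4σd²)]^(1/4), so T ∝ (1−A)^(1/4) / √d.
T₁ = [1361×0.39/(4×5.67×10⁻⁸×1.38²)]^(1/4) = 187.23 K.
T₂ = [1361×0.30/(4×5.67×10⁻⁸×1.99²)]^(1/4) = 146.02 K.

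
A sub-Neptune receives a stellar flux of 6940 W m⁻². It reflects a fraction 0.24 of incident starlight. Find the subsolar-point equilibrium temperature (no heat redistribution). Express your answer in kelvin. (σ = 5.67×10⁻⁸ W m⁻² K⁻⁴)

At the subsolar point the surface absorbs S(1−A) and emits σT⁴ per unit area — no factor of 4, since only the local patch is in balance.
T = [6940 × 0.76 / 5.67×10⁻⁸]^(1/4) = (9.30×10¹⁰)^(1/4) = 552 K.

T_ss ≈ 552 K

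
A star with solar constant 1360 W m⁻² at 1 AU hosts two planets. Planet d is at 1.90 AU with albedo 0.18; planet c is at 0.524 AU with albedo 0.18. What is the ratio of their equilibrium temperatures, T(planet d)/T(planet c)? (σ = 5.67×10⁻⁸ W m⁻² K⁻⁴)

T₁/T₂ ≈ 0.525

T_eq = [S₀(1−A)/(4σd²)]^(1/4), so T ∝ (1−A)^(1/4) / √d.
T₁ = [1360×0.82/(4×5.67×10⁻⁸×1.90²)]^(1/4) = 192.11 K.
T₂ = [1360×0.82/(4×5.67×10⁻⁸×0.524²)]^(1/4) = 365.82 K.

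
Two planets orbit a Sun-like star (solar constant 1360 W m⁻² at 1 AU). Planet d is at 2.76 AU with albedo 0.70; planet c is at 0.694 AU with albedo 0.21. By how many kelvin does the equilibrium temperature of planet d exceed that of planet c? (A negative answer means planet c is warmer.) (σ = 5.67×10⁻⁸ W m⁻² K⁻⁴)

ΔT ≈ -191.0 K

T_eq = [S₀(1−A)/(4σd²)]^(1/4), so T ∝ (1−A)^(1/4) / √d.
T₁ = [1360×0.30/(4×5.67×10⁻⁸×2.76²)]^(1/4) = 123.97 K.
T₂ = [1360×0.79/(4×5.67×10⁻⁸×0.694²)]^(1/4) = 314.92 K.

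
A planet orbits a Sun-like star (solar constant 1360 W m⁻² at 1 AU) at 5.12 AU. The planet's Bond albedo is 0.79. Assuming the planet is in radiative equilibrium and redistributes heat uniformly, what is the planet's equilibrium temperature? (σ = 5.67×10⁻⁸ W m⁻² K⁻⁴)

T_eq ≈ 83.3 K

Flux at 5.12 AU: S = 1360/5.12² = 51.9 W m⁻².
Energy balance: absorbed = emitted ⇒ πR²·S(1−A) = 4πR²·σT_eq⁴, so T_eq⁴ = S(1−A)/(4σ).
T_eq = [51.9 × 0.21 / (4 × 5.67×10⁻⁸)]^(1/4) = (4.80×10⁷)^(1/4) = 83.3 K.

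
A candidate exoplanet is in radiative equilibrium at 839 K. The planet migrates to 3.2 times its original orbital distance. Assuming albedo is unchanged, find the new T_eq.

T_eq ≈ 469 K

T_eq ∝ L^(1/4) · d^(−1/2).
T′ = 839 / 3.2^(1/2) = 469 K.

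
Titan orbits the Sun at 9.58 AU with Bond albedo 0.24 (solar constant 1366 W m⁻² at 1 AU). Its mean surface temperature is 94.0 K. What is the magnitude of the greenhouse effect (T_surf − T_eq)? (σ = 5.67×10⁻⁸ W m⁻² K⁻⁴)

ΔT ≈ 10.0 K

S = 1366/9.58² = 14.88 W m⁻².
T_eq = [S(1−A)/(4σ)]^(1/4) = [14.88×0.76/(4×5.67×10⁻⁸)]^(1/4) = 84.0 K.
ΔT = T_surf − T_eq = 94 − 84.0.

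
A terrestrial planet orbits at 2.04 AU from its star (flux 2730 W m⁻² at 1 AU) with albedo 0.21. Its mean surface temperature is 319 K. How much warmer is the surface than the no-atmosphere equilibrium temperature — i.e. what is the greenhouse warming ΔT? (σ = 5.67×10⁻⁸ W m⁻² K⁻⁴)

S = 2730/2.04² = 656.0 W m⁻².
T_eq = [S(1−A)/(4σ)]^(1/4) = [656.0×0.79/(4×5.67×10⁻⁸)]^(1/4) = 218.6 K.
ΔT = T_surf − T_eq = 319 − 218.6.

ΔT ≈ 100.4 K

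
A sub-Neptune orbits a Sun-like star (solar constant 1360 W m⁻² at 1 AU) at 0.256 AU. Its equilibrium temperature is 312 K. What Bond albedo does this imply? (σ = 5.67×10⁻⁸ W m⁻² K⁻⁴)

A ≈ 0.90

Flux at 0.256 AU: S = 1360/0.256² = 2.08×10⁴ W m⁻².
From T_eq⁴ = S(1−A)/(4σ): 1−A = 4σT_eq⁴/S.
1−A = 4 × 5.67×10⁻⁸ × (312)⁴ / 2.08×10⁴ = 0.104.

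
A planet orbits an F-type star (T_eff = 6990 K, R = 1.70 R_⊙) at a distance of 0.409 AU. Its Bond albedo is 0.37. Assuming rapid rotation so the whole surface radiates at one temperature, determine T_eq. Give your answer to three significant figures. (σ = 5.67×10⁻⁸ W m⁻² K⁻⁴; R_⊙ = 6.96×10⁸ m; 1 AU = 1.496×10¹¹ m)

T_eq ≈ 612 K

R_⋆ = 1.70 × 6.96×10⁸ = 1.18×10⁹ m.
d = 0.409 AU = 6.12×10¹⁰ m.
L = 4πR_⋆²σT_⋆⁴ = 4π(1.18×10⁹)² × 5.67×10⁻⁸ × (6990)⁴ = 2.38×10²⁷ W.
S = L/(4πd²) = 5.06×10⁴ W m⁻².
Energy balance: absorbed = emitted ⇒ πR²·S(1−A) = 4πR²·σT_eq⁴, so T_eq⁴ = S(1−A)/(4σ).
T_eq = [5.06×10⁴ × 0.63 / (4 × 5.67×10⁻⁸)]^(1/4) = (1.41×10¹¹)^(1/4) = 612 K.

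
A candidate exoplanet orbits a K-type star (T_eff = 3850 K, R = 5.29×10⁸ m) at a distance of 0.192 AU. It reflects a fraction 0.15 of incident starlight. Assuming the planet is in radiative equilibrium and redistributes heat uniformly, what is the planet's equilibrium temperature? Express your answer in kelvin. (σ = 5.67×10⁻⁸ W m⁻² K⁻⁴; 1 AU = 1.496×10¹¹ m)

d = 0.192 AU = 2.87×10¹⁰ m.
L = 4πR_⋆²σT_⋆⁴ = 4π(5.29×10⁸)² × 5.67×10⁻⁸ × (3850)⁴ = 4.38×10²⁵ W.
S = L/(4πd²) = 4230 W m⁻².
Energy balance: absorbed = emitted ⇒ πR²·S(1−A) = 4πR²·σT_eq⁴, so T_eq⁴ = S(1−A)/(4σ).
T_eq = [4230 × 0.85 / (4 × 5.67×10⁻⁸)]^(1/4) = (1.58×10¹⁰)^(1/4) = 355 K.

T_eq ≈ 355 K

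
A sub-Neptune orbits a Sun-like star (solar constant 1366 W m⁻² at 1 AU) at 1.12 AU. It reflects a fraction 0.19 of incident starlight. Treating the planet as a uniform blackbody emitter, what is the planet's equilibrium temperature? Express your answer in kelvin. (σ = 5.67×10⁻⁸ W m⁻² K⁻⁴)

T_eq ≈ 250 K

Flux at 1.12 AU: S = 1366/1.12² = 1090 W m⁻².
Energy balance: absorbed = emitted ⇒ πR²·S(1−A) = 4πR²·σT_eq⁴, so T_eq⁴ = S(1−A)/(4σ).
T_eq = [1090 × 0.81 / (4 × 5.67×10⁻⁸)]^(1/4) = (3.89×10⁹)^(1/4) = 250 K.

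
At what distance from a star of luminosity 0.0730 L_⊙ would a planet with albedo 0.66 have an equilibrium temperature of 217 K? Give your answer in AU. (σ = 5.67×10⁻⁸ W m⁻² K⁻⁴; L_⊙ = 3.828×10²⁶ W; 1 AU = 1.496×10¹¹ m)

d ≈ 0.259 AU

L = 0.0730 × 3.828×10²⁶ = 2.79×10²⁵ W.
From T_eq⁴ = L(1−A)/(16πσd²): d = √[L(1−A)/(16πσT_eq⁴)].
d = √[2.79×10²⁵ × 0.34 / (16π × 5.67×10⁻⁸ × (217)⁴)] = 3.88×10¹⁰ m = 0.259 AU.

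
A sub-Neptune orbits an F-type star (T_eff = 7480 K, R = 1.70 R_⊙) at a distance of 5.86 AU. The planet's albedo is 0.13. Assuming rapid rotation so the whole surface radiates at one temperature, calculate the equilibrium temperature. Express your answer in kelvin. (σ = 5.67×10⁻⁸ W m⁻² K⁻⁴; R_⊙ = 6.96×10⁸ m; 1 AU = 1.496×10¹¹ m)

T_eq ≈ 188 K

R_⋆ = 1.70 × 6.96×10⁸ = 1.18×10⁹ m.
d = 5.86 AU = 8.77×10¹¹ m.
L = 4πR_⋆²σT_⋆⁴ = 4π(1.18×10⁹)² × 5.67×10⁻⁸ × (7480)⁴ = 3.12×10²⁷ W.
S = L/(4πd²) = 323 W m⁻².
Energy balance: absorbed = emitted ⇒ πR²·S(1−A) = 4πR²·σT_eq⁴, so T_eq⁴ = S(1−A)/(4σ).
T_eq = [323 × 0.87 / (4 × 5.67×10⁻⁸)]^(1/4) = (1.24×10⁹)^(1/4) = 188 K.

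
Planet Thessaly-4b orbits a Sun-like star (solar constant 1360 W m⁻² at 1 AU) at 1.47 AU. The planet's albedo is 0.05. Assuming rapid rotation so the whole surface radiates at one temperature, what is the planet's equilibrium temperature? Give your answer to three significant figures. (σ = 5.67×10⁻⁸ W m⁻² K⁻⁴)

T_eq ≈ 227 K

Flux at 1.47 AU: S = 1360/1.47² = 629 W m⁻².
Energy balance: absorbed = emitted ⇒ πR²·S(1−A) = 4πR²·σT_eq⁴, so T_eq⁴ = S(1−A)/(4σ).
T_eq = [629 × 0.95 / (4 × 5.67×10⁻⁸)]^(1/4) = (2.64×10⁹)^(1/4) = 227 K.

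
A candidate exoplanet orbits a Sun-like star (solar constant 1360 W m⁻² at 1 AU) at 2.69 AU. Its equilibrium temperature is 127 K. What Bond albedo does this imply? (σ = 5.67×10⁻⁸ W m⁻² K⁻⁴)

A ≈ 0.69

Flux at 2.69 AU: S = 1360/2.69² = 188 W m⁻².
From T_eq⁴ = S(1−A)/(4σ): 1−A = 4σT_eq⁴/S.
1−A = 4 × 5.67×10⁻⁸ × (127)⁴ / 188 = 0.314.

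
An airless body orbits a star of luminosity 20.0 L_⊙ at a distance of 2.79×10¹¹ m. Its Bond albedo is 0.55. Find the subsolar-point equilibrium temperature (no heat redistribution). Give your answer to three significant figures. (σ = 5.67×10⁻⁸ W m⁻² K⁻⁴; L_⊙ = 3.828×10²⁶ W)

L = 20.0 × 3.828×10²⁶ = 7.66×10²⁷ W.
Flux: S = L/(4πd²) = 7.66×10²⁷/(4π×(2.79×10¹¹)²) = 7830 W m⁻².
At the subsolar point the surface absorbs S(1−A) and emits σT⁴ per unit area — no factor of 4, since only the local patch is in balance.
T = [7830 × 0.45 / 5.67×10⁻⁸]^(1/4) = (6.21×10¹⁰)^(1/4) = 499 K.

T_ss ≈ 499 K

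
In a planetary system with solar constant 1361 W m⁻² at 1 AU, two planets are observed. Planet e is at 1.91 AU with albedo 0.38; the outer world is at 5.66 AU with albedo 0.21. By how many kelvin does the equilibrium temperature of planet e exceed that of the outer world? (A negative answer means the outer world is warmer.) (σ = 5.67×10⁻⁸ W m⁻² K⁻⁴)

ΔT ≈ 68.4 K

T_eq = [S₀(1−A)/(4σd²)]^(1/4), so T ∝ (1−A)^(1/4) / √d.
T₁ = [1361×0.62/(4×5.67×10⁻⁸×1.91²)]^(1/4) = 178.70 K.
T₂ = [1361×0.79/(4×5.67×10⁻⁸×5.66²)]^(1/4) = 110.29 K.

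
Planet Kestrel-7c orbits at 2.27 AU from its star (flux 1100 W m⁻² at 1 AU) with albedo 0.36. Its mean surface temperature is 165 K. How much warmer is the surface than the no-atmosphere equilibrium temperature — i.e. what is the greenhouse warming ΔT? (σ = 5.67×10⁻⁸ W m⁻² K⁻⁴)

S = 1100/2.27² = 213.5 W m⁻².
T_eq = [S(1−A)/(4σ)]^(1/4) = [213.5×0.64/(4×5.67×10⁻⁸)]^(1/4) = 156.7 K.
ΔT = T_surf − T_eq = 165 − 156.7.

ΔT ≈ 8.3 K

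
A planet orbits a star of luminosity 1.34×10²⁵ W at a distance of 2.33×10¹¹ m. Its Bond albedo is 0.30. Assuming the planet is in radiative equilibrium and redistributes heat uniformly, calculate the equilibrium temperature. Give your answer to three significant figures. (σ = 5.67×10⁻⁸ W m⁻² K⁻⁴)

T_eq ≈ 88.2 K

Flux: S = L/(4πd²) = 1.34×10²⁵/(4π×(2.33×10¹¹)²) = 19.6 W m⁻².
Energy balance: absorbed = emitted ⇒ πR²·S(1−A) = 4πR²·σT_eq⁴, so T_eq⁴ = S(1−A)/(4σ).
T_eq = [19.6 × 0.70 / (4 × 5.67×10⁻⁸)]^(1/4) = (6.06×10⁷)^(1/4) = 88.2 K.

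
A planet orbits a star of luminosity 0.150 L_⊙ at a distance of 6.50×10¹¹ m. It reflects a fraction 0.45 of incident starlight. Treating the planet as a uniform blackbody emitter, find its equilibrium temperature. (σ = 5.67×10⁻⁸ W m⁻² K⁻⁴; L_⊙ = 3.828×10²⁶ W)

T_eq ≈ 71.6 K

L = 0.150 × 3.828×10²⁶ = 5.74×10²⁵ W.
Flux: S = L/(4πd²) = 5.74×10²⁵/(4π×(6.50×10¹¹)²) = 10.8 W m⁻².
Energy balance: absorbed = emitted ⇒ πR²·S(1−A) = 4πR²·σT_eq⁴, so T_eq⁴ = S(1−A)/(4σ).
T_eq = [10.8 × 0.55 / (4 × 5.67×10⁻⁸)]^(1/4) = (2.62×10⁷)^(1/4) = 71.6 K.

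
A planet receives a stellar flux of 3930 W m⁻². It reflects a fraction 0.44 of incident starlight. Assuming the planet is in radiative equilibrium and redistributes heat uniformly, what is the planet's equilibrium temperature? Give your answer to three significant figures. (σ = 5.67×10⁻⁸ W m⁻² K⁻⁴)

T_eq ≈ 314 K

Energy balance: absorbed = emitted ⇒ πR²·S(1−A) = 4πR²·σT_eq⁴, so T_eq⁴ = S(1−A)/(4σ).
T_eq = [3930 × 0.56 / (4 × 5.67×10⁻⁸)]^(1/4) = (9.70×10⁹)^(1/4) = 314 K.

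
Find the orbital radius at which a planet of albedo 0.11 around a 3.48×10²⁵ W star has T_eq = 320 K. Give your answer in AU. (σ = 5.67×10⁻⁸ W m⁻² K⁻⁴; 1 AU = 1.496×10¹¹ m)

d ≈ 0.215 AU

From T_eq⁴ = L(1−A)/(16πσd²): d = √[L(1−A)/(16πσT_eq⁴)].
d = √[3.48×10²⁵ × 0.89 / (16π × 5.67×10⁻⁸ × (320)⁴)] = 3.22×10¹⁰ m = 0.215 AU.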